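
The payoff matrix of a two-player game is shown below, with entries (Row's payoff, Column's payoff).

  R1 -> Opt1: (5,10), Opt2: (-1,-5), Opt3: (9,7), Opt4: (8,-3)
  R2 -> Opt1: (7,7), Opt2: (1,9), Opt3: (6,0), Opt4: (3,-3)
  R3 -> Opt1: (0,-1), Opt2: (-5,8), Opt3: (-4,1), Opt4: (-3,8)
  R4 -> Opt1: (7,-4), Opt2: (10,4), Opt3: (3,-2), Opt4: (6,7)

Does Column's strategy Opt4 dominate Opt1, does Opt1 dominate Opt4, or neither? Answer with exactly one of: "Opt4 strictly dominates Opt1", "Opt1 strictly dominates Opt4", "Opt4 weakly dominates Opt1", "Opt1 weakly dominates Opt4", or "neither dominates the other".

neither dominates the other

Compare Opt4 to Opt1 across each opponent action: R1: -3<10, R2: -3<7, R3: 8>-1, R4: 7>-4.
Opt4 does better at R3, R4 but worse at R1, R2; neither strategy dominates the other.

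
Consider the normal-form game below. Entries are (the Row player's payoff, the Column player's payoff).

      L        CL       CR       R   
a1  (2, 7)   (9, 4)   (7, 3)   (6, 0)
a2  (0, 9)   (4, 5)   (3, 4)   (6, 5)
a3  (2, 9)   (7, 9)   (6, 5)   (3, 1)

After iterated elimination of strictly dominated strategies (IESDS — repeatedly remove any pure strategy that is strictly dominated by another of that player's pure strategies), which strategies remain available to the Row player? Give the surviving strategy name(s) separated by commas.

a1, a3

Column CR is eliminated: L beats it against every remaining row (a1: 7>3, a2: 9>4, a3: 9>5).
For the Column player, L strictly dominates R on the remaining rows (a1: 7>0, a2: 9>5, a3: 9>1); eliminate R.
For the Row player, a1 strictly dominates a2 on the remaining columns (L: 2>0, CL: 9>4); eliminate a2.
Among the remaining strategies, none is strictly dominated by another pure strategy of the same player, so the elimination stops.
Surviving strategies — the Row player: {a1, a3}; the Column player: {L, CL}.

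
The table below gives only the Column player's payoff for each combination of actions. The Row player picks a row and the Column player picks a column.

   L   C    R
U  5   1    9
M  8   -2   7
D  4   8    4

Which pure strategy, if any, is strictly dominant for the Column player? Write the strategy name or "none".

L fails to dominate C at D (4<8).
C fails to dominate L at U (1<5).
R fails to dominate L at M (7<8).
No single strategy dominates all the others.

none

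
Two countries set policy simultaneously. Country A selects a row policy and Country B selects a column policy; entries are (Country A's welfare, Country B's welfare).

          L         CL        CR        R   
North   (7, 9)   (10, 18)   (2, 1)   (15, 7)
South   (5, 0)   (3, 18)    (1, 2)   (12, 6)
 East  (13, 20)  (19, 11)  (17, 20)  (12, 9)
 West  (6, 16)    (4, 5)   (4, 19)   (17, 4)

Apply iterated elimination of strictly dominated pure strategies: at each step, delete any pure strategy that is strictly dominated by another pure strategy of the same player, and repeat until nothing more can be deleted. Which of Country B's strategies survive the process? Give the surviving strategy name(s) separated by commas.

L, CR

Country A's strategy South is strictly dominated by North (L: 7>5, CL: 10>3, CR: 2>1, R: 15>12) and is removed.
Column R is eliminated: L beats it against every remaining row (North: 9>7, East: 20>9, West: 16>4).
Row North is eliminated: East beats it against every remaining column (L: 13>7, CL: 19>10, CR: 17>2).
Country A's strategy West is strictly dominated by East (L: 13>6, CL: 19>4, CR: 17>4) and is removed.
Country B's strategy CL is strictly dominated by L (East: 20>11) and is removed.
Among the remaining strategies, none is strictly dominated by another pure strategy of the same player, so the elimination stops.
Surviving strategies — Country A: {East}; Country B: {L, CR}.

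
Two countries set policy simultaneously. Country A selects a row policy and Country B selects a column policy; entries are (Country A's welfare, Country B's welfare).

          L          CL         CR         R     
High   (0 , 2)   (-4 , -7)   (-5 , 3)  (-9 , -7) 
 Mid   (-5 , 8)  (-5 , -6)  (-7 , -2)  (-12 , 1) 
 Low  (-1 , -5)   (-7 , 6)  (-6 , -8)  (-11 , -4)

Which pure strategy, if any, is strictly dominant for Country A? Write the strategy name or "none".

High

High vs Mid: L: 0>-5, CL: -4>-5, CR: -5>-7, R: -9>-12.
High vs Low: L: 0>-1, CL: -4>-7, CR: -5>-6, R: -9>-11.
High strictly beats every other strategy against every opponent action, so it is strictly dominant.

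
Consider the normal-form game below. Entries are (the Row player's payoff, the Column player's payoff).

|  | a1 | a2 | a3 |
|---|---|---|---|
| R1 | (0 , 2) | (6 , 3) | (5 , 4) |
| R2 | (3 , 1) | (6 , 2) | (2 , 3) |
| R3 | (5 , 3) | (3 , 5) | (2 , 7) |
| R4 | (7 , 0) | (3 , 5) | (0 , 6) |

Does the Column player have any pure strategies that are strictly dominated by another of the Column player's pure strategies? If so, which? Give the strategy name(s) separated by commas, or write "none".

a1: dominated, since a2 does at least as well everywhere (R1: 3>2, R2: 2>1, R3: 5>3, R4: 5>0).
a2 is strictly dominated by a3 (R1: 4>3, R2: 3>2, R3: 7>5, R4: 6>5).
a3 is not dominated — it holds its own against a1 at R1 (4>2); a2 at R1 (4>3).

a1, a2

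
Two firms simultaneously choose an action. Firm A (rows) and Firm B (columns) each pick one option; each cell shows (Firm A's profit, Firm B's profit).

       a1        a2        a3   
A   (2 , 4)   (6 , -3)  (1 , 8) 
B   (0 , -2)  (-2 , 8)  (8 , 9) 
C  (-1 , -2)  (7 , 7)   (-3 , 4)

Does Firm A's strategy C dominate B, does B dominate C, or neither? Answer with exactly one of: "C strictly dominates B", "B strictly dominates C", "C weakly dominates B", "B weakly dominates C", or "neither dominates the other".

neither dominates the other

Compare C to B across every action of Firm B: a1: -1<0, a2: 7>-2, a3: -3<8.
C does better at a2 but worse at a1, a3; neither strategy dominates the other.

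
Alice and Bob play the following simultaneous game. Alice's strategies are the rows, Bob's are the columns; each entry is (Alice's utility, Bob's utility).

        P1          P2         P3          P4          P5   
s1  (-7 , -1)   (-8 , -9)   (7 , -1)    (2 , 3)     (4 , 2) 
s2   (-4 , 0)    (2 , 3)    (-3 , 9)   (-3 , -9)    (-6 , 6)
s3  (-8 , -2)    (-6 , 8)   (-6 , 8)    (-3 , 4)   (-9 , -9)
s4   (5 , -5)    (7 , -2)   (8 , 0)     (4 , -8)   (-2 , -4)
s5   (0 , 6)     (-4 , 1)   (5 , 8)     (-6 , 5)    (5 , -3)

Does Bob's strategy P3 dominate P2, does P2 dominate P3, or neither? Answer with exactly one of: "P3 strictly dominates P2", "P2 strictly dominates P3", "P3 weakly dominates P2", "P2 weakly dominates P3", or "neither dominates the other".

P3 weakly dominates P2

P3's payoffs vs P2's, by Alice's action — s1: -1>-9, s2: 9>3, s3: 8=8, s4: 0>-2, s5: 8>1.
P3 is at least as good everywhere and strictly better somewhere (tied only at s3), so P3 weakly but not strictly dominates P2.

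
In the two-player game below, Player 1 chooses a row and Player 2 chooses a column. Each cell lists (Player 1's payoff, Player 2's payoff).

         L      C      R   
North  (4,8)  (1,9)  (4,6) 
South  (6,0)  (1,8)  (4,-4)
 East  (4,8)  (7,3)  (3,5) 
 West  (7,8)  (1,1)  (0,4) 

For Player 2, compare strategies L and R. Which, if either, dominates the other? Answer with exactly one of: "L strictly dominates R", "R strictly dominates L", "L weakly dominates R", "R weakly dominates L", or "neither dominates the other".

Compare L to R across every action of Player 1: North: 8>6, South: 0>-4, East: 8>5, West: 8>4.
L gives a strictly higher payoff against every action of Player 1, so L strictly dominates R.

L strictly dominates R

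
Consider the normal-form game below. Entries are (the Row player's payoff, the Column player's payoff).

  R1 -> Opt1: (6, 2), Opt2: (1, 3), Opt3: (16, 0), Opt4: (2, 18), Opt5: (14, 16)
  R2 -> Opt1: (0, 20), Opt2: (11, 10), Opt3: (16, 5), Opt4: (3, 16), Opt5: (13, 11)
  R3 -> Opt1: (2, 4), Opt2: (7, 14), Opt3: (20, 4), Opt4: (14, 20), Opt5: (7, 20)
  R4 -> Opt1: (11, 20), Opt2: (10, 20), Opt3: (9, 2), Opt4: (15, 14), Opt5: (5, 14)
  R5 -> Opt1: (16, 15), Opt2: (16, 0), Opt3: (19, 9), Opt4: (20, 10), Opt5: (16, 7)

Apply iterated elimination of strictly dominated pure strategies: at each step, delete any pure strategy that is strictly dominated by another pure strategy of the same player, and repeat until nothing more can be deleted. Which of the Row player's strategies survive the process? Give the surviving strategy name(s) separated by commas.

R5

Row R1 is eliminated: R5 beats it against every remaining column (Opt1: 16>6, Opt2: 16>1, Opt3: 19>16, Opt4: 20>2, Opt5: 16>14).
Row R2 is eliminated: R5 beats it against every remaining column (Opt1: 16>0, Opt2: 16>11, Opt3: 19>16, Opt4: 20>3, Opt5: 16>13).
For the Row player, R5 strictly dominates R4 on the remaining columns (Opt1: 16>11, Opt2: 16>10, Opt3: 19>9, Opt4: 20>15, Opt5: 16>5); eliminate R4.
Column Opt2 is eliminated: Opt4 beats it against every remaining row (R3: 20>14, R5: 10>0).
The Column player's strategy Opt3 is strictly dominated by Opt4 (R3: 20>4, R5: 10>9) and is removed.
For the Row player, R5 strictly dominates R3 on the remaining columns (Opt1: 16>2, Opt4: 20>14, Opt5: 16>7); eliminate R3.
For the Column player, Opt1 strictly dominates Opt4 on the remaining rows (R5: 15>10); eliminate Opt4.
Column Opt5 is eliminated: Opt1 beats it against every remaining row (R5: 15>7).
Among the remaining strategies, none is strictly dominated by another pure strategy of the same player, so the elimination stops.
Surviving strategies — the Row player: {R5}; the Column player: {Opt1}.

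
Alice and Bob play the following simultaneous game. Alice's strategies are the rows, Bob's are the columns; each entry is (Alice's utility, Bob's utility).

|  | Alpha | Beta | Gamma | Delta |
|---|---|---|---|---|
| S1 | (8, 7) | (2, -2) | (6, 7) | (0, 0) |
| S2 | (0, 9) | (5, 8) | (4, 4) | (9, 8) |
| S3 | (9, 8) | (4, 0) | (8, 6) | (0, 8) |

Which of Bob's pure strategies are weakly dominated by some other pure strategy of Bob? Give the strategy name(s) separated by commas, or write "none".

Alpha: no other strategy beats it everywhere (Beta at S1 (7>-2); Gamma at S2 (9>4); Delta at S1 (7>0)).
Beta: dominated, since Alpha does at least as well everywhere (S1: 7>-2, S2: 9>8, S3: 8>0).
Gamma is weakly dominated by Alpha (S1: 7=7, S2: 9>4, S3: 8>6).
Delta is weakly dominated by Alpha (S1: 7>0, S2: 9>8, S3: 8=8).

Beta, Gamma, Delta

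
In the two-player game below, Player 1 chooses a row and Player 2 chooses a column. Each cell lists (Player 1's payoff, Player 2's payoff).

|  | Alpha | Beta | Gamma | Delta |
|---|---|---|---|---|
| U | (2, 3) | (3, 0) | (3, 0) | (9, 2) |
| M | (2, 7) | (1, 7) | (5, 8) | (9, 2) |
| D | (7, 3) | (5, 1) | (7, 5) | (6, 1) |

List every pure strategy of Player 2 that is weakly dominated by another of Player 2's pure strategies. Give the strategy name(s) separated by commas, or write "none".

Beta, Delta

Nothing dominates Alpha: Beta at U (3>0); Gamma at U (3>0); Delta at U (3>2).
Beta is weakly dominated by Alpha (U: 3>0, M: 7=7, D: 3>1).
Nothing dominates Gamma: Alpha at M (8>7); Beta at M (8>7); Delta at M (8>2).
Delta is weakly dominated by Alpha (U: 3>2, M: 7>2, D: 3>1).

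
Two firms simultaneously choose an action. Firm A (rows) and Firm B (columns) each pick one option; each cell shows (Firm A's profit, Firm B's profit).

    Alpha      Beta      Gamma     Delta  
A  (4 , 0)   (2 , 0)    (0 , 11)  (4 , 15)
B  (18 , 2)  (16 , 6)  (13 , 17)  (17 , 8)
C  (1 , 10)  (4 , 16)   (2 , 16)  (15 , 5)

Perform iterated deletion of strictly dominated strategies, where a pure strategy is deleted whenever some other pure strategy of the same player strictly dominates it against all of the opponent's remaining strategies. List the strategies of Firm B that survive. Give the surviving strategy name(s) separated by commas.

Gamma

For Firm A, B strictly dominates A on the remaining columns (Alpha: 18>4, Beta: 16>2, Gamma: 13>0, Delta: 17>4); eliminate A.
Firm A's strategy C is strictly dominated by B (Alpha: 18>1, Beta: 16>4, Gamma: 13>2, Delta: 17>15) and is removed.
Column Alpha is eliminated: Beta beats it against every remaining row (B: 6>2).
Column Beta is eliminated: Gamma beats it against every remaining row (B: 17>6).
Column Delta is eliminated: Gamma beats it against every remaining row (B: 17>8).
Among the remaining strategies, none is strictly dominated by another pure strategy of the same player, so the elimination stops.
Surviving strategies — Firm A: {B}; Firm B: {Gamma}.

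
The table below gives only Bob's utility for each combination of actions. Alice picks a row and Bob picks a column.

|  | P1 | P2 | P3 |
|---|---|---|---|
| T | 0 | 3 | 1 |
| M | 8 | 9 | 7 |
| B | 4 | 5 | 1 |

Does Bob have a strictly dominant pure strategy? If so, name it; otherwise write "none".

P2

P2 vs P1: T: 3>0, M: 9>8, B: 5>4.
P2 vs P3: T: 3>1, M: 9>7, B: 5>1.
P2 strictly beats every other strategy against every opponent action, so it is strictly dominant.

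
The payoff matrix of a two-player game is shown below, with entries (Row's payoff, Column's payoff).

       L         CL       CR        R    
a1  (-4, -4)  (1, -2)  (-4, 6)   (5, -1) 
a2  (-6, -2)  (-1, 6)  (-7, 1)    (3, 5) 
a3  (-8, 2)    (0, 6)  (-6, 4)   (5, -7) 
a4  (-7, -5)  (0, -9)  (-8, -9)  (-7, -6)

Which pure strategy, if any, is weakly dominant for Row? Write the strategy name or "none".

a1

a1 vs a2: L: -4>-6, CL: 1>-1, CR: -4>-7, R: 5>3.
a1 vs a3: L: -4>-8, CL: 1>0, CR: -4>-6, R: 5=5.
a1 vs a4: L: -4>-7, CL: 1>0, CR: -4>-8, R: 5>-7.
a1 is at least as good as every other strategy against every opponent action, so it is weakly dominant.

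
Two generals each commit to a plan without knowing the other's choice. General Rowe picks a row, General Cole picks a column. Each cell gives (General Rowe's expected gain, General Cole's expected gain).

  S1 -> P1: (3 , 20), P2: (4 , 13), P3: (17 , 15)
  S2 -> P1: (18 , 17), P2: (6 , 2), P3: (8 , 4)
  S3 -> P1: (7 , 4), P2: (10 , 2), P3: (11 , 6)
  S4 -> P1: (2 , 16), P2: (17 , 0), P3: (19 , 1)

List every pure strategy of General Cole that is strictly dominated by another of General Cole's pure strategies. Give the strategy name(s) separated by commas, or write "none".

P1 is not dominated — it holds its own against P2 at S1 (20>13); P3 at S1 (20>15).
P2: dominated, since P1 does at least as well everywhere (S1: 20>13, S2: 17>2, S3: 4>2, S4: 16>0).
P3 is not dominated — it holds its own against P1 at S3 (6>4); P2 at S1 (15>13).

P2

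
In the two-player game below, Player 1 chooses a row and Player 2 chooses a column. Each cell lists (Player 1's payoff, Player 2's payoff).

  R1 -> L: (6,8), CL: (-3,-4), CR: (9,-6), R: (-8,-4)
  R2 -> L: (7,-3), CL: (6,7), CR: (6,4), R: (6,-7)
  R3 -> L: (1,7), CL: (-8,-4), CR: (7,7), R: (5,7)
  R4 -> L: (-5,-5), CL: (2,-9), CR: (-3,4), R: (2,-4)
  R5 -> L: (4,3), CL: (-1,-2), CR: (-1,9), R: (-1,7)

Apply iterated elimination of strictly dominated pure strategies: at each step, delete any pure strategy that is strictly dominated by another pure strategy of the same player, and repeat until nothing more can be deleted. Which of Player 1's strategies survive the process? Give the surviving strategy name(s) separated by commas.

Row R4 is eliminated: R2 beats it against every remaining column (L: 7>-5, CL: 6>2, CR: 6>-3, R: 6>2).
Player 1's strategy R5 is strictly dominated by R2 (L: 7>4, CL: 6>-1, CR: 6>-1, R: 6>-1) and is removed.
Among the remaining strategies, none is strictly dominated by another pure strategy of the same player, so the elimination stops.
Surviving strategies — Player 1: {R1, R2, R3}; Player 2: {L, CL, CR, R}.

R1, R2, R3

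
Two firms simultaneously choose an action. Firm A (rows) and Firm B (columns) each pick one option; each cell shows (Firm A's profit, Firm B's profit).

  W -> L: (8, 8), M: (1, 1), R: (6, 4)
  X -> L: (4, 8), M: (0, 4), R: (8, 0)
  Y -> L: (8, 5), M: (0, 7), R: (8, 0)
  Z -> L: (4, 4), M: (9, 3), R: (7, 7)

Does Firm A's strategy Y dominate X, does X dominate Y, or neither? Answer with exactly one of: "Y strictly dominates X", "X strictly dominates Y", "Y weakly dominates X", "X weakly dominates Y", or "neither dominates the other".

Y weakly dominates X

Compare Y to X across every action of Firm B: L: 8>4, M: 0=0, R: 8=8.
Y is at least as good everywhere and strictly better somewhere (tied only at M, R), so Y weakly but not strictly dominates X.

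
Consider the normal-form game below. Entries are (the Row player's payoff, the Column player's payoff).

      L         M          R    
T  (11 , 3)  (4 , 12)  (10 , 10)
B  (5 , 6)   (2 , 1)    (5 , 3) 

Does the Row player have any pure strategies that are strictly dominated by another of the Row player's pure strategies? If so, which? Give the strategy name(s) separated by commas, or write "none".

T is not dominated — it holds its own against B at L (11>5).
T strictly dominates B — L: 11>5, M: 4>2, R: 10>5.

B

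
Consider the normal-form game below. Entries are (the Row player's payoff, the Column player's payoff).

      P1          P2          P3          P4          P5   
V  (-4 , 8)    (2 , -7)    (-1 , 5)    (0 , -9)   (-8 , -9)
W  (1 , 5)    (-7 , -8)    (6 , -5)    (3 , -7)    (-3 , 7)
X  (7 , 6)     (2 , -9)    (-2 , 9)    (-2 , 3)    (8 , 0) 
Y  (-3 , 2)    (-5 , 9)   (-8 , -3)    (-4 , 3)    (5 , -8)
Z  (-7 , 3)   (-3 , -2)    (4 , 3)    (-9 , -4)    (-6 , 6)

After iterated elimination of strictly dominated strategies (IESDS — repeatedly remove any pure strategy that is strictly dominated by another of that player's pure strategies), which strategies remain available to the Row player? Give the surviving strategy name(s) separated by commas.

W, X

The Row player's strategy Y is strictly dominated by X (P1: 7>-3, P2: 2>-5, P3: -2>-8, P4: -2>-4, P5: 8>5) and is removed.
The Column player's strategy P2 is strictly dominated by P1 (V: 8>-7, W: 5>-8, X: 6>-9, Z: 3>-2) and is removed.
The Row player's strategy V is strictly dominated by W (P1: 1>-4, P3: 6>-1, P4: 3>0, P5: -3>-8) and is removed.
The Row player's strategy Z is strictly dominated by W (P1: 1>-7, P3: 6>4, P4: 3>-9, P5: -3>-6) and is removed.
Column P4 is eliminated: P1 beats it against every remaining row (W: 5>-7, X: 6>3).
Among the remaining strategies, none is strictly dominated by another pure strategy of the same player, so the elimination stops.
Surviving strategies — the Row player: {W, X}; the Column player: {P1, P3, P5}.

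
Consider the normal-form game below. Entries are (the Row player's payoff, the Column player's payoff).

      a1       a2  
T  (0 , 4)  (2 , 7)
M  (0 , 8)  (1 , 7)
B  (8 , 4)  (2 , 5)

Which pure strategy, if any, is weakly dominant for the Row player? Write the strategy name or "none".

B vs T: a1: 8>0, a2: 2=2.
B vs M: a1: 8>0, a2: 2>1.
B is at least as good as every other strategy against every opponent action, so it is weakly dominant.

B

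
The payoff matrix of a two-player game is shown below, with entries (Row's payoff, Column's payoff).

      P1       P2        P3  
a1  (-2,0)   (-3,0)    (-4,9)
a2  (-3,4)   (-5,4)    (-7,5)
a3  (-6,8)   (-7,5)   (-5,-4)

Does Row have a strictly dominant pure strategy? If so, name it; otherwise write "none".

a1 vs a2: P1: -2>-3, P2: -3>-5, P3: -4>-7.
a1 vs a3: P1: -2>-6, P2: -3>-7, P3: -4>-5.
a1 strictly beats every other strategy against every opponent action, so it is strictly dominant.

a1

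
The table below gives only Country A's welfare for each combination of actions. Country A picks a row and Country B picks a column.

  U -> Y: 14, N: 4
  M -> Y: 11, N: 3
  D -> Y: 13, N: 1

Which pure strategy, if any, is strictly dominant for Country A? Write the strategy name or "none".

U

U vs M: Y: 14>11, N: 4>3.
U vs D: Y: 14>13, N: 4>1.
U strictly beats every other strategy against every opponent action, so it is strictly dominant.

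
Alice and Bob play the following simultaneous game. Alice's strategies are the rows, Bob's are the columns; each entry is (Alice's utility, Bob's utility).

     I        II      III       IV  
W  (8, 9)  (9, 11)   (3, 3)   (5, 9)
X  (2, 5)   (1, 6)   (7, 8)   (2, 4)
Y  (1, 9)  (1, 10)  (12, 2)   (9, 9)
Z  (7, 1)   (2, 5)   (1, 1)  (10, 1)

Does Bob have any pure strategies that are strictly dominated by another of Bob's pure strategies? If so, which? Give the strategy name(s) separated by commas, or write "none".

I, IV

I: dominated, since II does at least as well everywhere (W: 11>9, X: 6>5, Y: 10>9, Z: 5>1).
II is not dominated — it holds its own against I at W (11>9); III at W (11>3); IV at W (11>9).
III: no other strategy beats it everywhere (I at X (8>5); II at X (8>6); IV at X (8>4)).
IV is strictly dominated by II (W: 11>9, X: 6>4, Y: 10>9, Z: 5>1).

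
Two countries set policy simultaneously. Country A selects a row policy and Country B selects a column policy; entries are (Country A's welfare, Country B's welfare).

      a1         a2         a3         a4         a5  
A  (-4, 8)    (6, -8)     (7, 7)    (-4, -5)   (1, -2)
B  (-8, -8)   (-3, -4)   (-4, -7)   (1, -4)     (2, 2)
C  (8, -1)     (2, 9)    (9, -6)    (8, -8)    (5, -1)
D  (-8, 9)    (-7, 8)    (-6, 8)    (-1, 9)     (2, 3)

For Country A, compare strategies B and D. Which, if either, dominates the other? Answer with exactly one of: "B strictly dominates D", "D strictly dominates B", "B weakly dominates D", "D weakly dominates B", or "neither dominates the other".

B weakly dominates D

Compare B to D across each opponent action: a1: -8=-8, a2: -3>-7, a3: -4>-6, a4: 1>-1, a5: 2=2.
B is at least as good everywhere and strictly better somewhere (tied only at a1, a5), so B weakly but not strictly dominates D.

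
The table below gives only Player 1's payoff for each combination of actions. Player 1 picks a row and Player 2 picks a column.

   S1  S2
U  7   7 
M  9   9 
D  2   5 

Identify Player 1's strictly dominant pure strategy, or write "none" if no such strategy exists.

M vs U: S1: 9>7, S2: 9>7.
M vs D: S1: 9>2, S2: 9>5.
M strictly beats every other strategy against every opponent action, so it is strictly dominant.

M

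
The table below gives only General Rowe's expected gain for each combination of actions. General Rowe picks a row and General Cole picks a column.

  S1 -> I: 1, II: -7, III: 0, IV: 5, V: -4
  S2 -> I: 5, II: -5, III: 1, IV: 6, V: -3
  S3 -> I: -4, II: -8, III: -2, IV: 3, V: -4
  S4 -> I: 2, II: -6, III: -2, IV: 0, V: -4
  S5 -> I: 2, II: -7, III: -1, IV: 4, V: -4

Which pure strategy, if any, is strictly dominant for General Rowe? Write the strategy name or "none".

S2 vs S1: I: 5>1, II: -5>-7, III: 1>0, IV: 6>5, V: -3>-4.
S2 vs S3: I: 5>-4, II: -5>-8, III: 1>-2, IV: 6>3, V: -3>-4.
S2 vs S4: I: 5>2, II: -5>-6, III: 1>-2, IV: 6>0, V: -3>-4.
S2 vs S5: I: 5>2, II: -5>-7, III: 1>-1, IV: 6>4, V: -3>-4.
S2 strictly beats every other strategy against every opponent action, so it is strictly dominant.

S2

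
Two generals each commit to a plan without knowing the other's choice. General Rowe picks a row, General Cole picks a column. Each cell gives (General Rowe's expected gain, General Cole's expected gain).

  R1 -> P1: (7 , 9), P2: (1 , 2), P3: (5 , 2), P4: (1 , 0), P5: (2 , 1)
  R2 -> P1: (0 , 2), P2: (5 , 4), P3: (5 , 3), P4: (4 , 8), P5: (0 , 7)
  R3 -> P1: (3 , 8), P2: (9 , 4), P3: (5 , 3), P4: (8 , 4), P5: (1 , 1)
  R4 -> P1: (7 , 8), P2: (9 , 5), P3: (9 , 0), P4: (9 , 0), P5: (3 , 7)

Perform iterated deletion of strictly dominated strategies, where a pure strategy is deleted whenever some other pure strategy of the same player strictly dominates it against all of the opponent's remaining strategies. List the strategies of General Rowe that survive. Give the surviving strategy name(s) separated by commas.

Row R2 is eliminated: R4 beats it against every remaining column (P1: 7>0, P2: 9>5, P3: 9>5, P4: 9>4, P5: 3>0).
General Cole's strategy P2 is strictly dominated by P1 (R1: 9>2, R3: 8>4, R4: 8>5) and is removed.
Row R3 is eliminated: R4 beats it against every remaining column (P1: 7>3, P3: 9>5, P4: 9>8, P5: 3>1).
For General Cole, P1 strictly dominates P3 on the remaining rows (R1: 9>2, R4: 8>0); eliminate P3.
General Cole's strategy P4 is strictly dominated by P1 (R1: 9>0, R4: 8>0) and is removed.
For General Cole, P1 strictly dominates P5 on the remaining rows (R1: 9>1, R4: 8>7); eliminate P5.
Among the remaining strategies, none is strictly dominated by another pure strategy of the same player, so the elimination stops.
Surviving strategies — General Rowe: {R1, R4}; General Cole: {P1}.

R1, R4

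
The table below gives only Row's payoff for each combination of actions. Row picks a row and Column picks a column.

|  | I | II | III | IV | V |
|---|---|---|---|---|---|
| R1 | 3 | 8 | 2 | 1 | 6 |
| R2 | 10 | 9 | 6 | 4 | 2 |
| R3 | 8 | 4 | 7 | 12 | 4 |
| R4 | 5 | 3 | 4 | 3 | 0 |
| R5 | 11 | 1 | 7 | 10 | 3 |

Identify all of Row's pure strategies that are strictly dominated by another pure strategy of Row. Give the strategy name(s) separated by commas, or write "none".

R4

R1 is not dominated — it holds its own against R2 at V (6>2); R3 at II (8>4); R4 at II (8>3); R5 at II (8>1).
R2 is not dominated — it holds its own against R1 at I (10>3); R3 at I (10>8); R4 at I (10>5); R5 at II (9>1).
R3 is not dominated — it holds its own against R1 at I (8>3); R2 at III (7>6); R4 at I (8>5); R5 at II (4>1).
R4: dominated, since R2 does at least as well everywhere (I: 10>5, II: 9>3, III: 6>4, IV: 4>3, V: 2>0).
R5: no other strategy beats it everywhere (R1 at I (11>3); R2 at I (11>10); R3 at I (11>8); R4 at I (11>5)).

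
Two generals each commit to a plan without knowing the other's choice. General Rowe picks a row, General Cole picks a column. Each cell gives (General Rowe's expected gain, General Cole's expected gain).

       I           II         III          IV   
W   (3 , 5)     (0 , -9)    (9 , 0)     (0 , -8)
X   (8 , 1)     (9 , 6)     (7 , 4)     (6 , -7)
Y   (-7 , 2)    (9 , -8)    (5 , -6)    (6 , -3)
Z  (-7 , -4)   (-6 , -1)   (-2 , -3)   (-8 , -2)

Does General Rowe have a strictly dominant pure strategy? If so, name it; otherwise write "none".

none

W fails to dominate X at I (3<8).
X fails to dominate W at III (7<9).
Y fails to dominate W at I (-7<3).
Z fails to dominate W at I (-7<3).
No single strategy dominates all the others.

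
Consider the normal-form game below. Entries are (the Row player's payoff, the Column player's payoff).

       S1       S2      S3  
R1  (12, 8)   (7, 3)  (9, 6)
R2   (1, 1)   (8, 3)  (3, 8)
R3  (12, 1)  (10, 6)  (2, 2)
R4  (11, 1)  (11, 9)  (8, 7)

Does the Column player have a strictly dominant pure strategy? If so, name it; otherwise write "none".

none

S1 fails to dominate S2 at R2 (1<3).
S2 fails to dominate S1 at R1 (3<8).
S3 fails to dominate S1 at R1 (6<8).
No single strategy dominates all the others.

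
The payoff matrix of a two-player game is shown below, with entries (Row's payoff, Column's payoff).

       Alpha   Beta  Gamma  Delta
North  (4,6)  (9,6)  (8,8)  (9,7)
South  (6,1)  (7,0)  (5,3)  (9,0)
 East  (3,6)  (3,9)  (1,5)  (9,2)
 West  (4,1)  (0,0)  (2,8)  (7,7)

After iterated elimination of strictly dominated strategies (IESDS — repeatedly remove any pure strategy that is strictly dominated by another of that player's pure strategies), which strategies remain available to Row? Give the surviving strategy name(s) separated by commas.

Row West is eliminated: South beats it against every remaining column (Alpha: 6>4, Beta: 7>0, Gamma: 5>2, Delta: 9>7).
Column Delta is eliminated: Gamma beats it against every remaining row (North: 8>7, South: 3>0, East: 5>2).
For Row, North strictly dominates East on the remaining columns (Alpha: 4>3, Beta: 9>3, Gamma: 8>1); eliminate East.
For Column, Gamma strictly dominates Alpha on the remaining rows (North: 8>6, South: 3>1); eliminate Alpha.
Row's strategy South is strictly dominated by North (Beta: 9>7, Gamma: 8>5) and is removed.
For Column, Gamma strictly dominates Beta on the remaining rows (North: 8>6); eliminate Beta.
Among the remaining strategies, none is strictly dominated by another pure strategy of the same player, so the elimination stops.
Surviving strategies — Row: {North}; Column: {Gamma}.

North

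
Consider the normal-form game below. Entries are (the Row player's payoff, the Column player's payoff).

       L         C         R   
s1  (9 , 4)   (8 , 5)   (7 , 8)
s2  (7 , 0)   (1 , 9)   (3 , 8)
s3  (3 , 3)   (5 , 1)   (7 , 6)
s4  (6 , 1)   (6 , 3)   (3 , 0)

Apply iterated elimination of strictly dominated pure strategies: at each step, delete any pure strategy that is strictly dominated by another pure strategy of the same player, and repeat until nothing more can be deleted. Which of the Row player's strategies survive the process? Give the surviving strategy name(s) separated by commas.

Row s2 is eliminated: s1 beats it against every remaining column (L: 9>7, C: 8>1, R: 7>3).
Row s4 is eliminated: s1 beats it against every remaining column (L: 9>6, C: 8>6, R: 7>3).
Column L is eliminated: R beats it against every remaining row (s1: 8>4, s3: 6>3).
Column C is eliminated: R beats it against every remaining row (s1: 8>5, s3: 6>1).
Among the remaining strategies, none is strictly dominated by another pure strategy of the same player, so the elimination stops.
Surviving strategies — the Row player: {s1, s3}; the Column player: {R}.

s1, s3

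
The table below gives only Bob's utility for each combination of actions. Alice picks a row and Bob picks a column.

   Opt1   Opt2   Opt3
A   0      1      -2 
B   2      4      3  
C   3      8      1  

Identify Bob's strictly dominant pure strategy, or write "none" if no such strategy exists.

Opt2

Opt2 vs Opt1: A: 1>0, B: 4>2, C: 8>3.
Opt2 vs Opt3: A: 1>-2, B: 4>3, C: 8>1.
Opt2 strictly beats every other strategy against every opponent action, so it is strictly dominant.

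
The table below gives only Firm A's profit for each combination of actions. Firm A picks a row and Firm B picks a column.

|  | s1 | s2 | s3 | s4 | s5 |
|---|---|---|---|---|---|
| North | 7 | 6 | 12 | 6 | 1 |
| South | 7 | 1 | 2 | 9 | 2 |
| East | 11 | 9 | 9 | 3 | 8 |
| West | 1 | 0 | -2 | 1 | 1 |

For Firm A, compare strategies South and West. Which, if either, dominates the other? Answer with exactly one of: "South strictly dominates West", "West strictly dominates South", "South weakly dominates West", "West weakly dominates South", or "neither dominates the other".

Compare South to West across every action of Firm B: s1: 7>1, s2: 1>0, s3: 2>-2, s4: 9>1, s5: 2>1.
South gives a strictly higher payoff against every action of Firm B, so South strictly dominates West.

South strictly dominates West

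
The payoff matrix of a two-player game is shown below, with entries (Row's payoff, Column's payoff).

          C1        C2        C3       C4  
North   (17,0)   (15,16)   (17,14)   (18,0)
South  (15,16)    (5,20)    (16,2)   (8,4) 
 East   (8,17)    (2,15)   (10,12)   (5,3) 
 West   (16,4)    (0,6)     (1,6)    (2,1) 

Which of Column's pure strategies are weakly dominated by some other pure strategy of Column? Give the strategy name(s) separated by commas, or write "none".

C3, C4

Nothing dominates C1: C2 at East (17>15); C3 at South (16>2); C4 at South (16>4).
C2: no other strategy beats it everywhere (C1 at North (16>0); C3 at North (16>14); C4 at North (16>0)).
C3 is weakly dominated by C2 (North: 16>14, South: 20>2, East: 15>12, West: 6=6).
C4 is weakly dominated by C1 (North: 0=0, South: 16>4, East: 17>3, West: 4>1).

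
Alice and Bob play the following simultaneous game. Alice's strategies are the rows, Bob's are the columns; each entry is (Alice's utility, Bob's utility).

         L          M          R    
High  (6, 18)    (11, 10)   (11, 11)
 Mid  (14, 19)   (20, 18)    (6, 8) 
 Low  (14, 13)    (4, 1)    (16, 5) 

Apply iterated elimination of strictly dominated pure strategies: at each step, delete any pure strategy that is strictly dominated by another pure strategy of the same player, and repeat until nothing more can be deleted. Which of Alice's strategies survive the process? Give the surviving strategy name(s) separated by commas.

Mid, Low

For Bob, L strictly dominates M on the remaining rows (High: 18>10, Mid: 19>18, Low: 13>1); eliminate M.
For Alice, Low strictly dominates High on the remaining columns (L: 14>6, R: 16>11); eliminate High.
Column R is eliminated: L beats it against every remaining row (Mid: 19>8, Low: 13>5).
Among the remaining strategies, none is strictly dominated by another pure strategy of the same player, so the elimination stops.
Surviving strategies — Alice: {Mid, Low}; Bob: {L}.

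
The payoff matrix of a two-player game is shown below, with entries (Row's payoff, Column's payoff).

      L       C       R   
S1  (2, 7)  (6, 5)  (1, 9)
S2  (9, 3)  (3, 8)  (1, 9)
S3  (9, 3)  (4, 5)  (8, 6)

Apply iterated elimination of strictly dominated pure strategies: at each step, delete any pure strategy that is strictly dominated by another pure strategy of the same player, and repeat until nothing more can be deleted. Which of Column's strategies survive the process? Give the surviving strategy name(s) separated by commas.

R

For Column, R strictly dominates L on the remaining rows (S1: 9>7, S2: 9>3, S3: 6>3); eliminate L.
Row S2 is eliminated: S3 beats it against every remaining column (C: 4>3, R: 8>1).
Column C is eliminated: R beats it against every remaining row (S1: 9>5, S3: 6>5).
For Row, S3 strictly dominates S1 on the remaining columns (R: 8>1); eliminate S1.
Among the remaining strategies, none is strictly dominated by another pure strategy of the same player, so the elimination stops.
Surviving strategies — Row: {S3}; Column: {R}.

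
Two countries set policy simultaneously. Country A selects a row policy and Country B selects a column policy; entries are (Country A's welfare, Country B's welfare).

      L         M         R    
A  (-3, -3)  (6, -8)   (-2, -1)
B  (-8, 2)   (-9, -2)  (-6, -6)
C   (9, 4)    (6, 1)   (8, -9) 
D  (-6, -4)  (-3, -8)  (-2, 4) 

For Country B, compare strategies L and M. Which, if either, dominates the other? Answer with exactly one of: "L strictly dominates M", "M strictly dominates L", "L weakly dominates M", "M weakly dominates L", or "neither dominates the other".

L strictly dominates M

Compare L to M across every action of Country A: A: -3>-8, B: 2>-2, C: 4>1, D: -4>-8.
L gives a strictly higher payoff against every action of Country A, so L strictly dominates M.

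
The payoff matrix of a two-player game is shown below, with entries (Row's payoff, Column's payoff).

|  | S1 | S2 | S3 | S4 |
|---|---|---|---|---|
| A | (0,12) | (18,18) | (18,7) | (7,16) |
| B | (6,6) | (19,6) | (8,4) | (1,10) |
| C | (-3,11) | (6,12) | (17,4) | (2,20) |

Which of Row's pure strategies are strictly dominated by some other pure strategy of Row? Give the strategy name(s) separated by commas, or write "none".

C

Nothing dominates A: B at S3 (18>8); C at S1 (0>-3).
B: no other strategy beats it everywhere (A at S1 (6>0); C at S1 (6>-3)).
C is strictly dominated by A (S1: 0>-3, S2: 18>6, S3: 18>17, S4: 7>2).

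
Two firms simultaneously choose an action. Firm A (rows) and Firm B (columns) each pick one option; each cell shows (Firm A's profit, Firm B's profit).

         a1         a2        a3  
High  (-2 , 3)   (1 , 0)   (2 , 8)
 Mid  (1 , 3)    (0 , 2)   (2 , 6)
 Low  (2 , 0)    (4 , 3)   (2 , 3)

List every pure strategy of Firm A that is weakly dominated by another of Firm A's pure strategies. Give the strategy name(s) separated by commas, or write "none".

High: dominated, since Low does at least as well everywhere (a1: 2>-2, a2: 4>1, a3: 2=2).
Low weakly dominates Mid — a1: 2>1, a2: 4>0, a3: 2=2.
Low is not dominated — it holds its own against High at a1 (2>-2); Mid at a1 (2>1).

High, Mid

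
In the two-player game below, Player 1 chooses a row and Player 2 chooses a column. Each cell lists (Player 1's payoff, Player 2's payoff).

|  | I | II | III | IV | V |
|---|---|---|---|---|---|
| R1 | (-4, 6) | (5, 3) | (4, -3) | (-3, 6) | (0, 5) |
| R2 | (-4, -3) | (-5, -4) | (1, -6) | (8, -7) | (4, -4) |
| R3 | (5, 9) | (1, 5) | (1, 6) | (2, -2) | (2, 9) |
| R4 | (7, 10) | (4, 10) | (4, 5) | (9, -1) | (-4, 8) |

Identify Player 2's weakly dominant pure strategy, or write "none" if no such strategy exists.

I vs II: R1: 6>3, R2: -3>-4, R3: 9>5, R4: 10=10.
I vs III: R1: 6>-3, R2: -3>-6, R3: 9>6, R4: 10>5.
I vs IV: R1: 6=6, R2: -3>-7, R3: 9>-2, R4: 10>-1.
I vs V: R1: 6>5, R2: -3>-4, R3: 9=9, R4: 10>8.
I is at least as good as every other strategy against every opponent action, so it is weakly dominant.

I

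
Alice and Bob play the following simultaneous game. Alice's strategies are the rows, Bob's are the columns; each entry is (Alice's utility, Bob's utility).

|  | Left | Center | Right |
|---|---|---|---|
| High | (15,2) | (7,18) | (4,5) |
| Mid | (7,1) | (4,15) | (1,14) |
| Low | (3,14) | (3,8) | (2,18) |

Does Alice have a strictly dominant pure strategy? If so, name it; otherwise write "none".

High vs Mid: Left: 15>7, Center: 7>4, Right: 4>1.
High vs Low: Left: 15>3, Center: 7>3, Right: 4>2.
High strictly beats every other strategy against every opponent action, so it is strictly dominant.

High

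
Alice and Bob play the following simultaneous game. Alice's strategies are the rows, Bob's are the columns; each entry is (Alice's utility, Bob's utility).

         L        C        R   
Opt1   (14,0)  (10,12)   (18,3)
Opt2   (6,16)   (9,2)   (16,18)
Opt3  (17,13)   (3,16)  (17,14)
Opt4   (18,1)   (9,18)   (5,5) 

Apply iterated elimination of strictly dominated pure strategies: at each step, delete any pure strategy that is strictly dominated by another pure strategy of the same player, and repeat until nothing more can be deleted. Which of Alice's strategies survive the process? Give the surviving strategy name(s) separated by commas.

Opt1

Alice's strategy Opt2 is strictly dominated by Opt1 (L: 14>6, C: 10>9, R: 18>16) and is removed.
Column L is eliminated: C beats it against every remaining row (Opt1: 12>0, Opt3: 16>13, Opt4: 18>1).
For Alice, Opt1 strictly dominates Opt3 on the remaining columns (C: 10>3, R: 18>17); eliminate Opt3.
For Alice, Opt1 strictly dominates Opt4 on the remaining columns (C: 10>9, R: 18>5); eliminate Opt4.
Bob's strategy R is strictly dominated by C (Opt1: 12>3) and is removed.
Among the remaining strategies, none is strictly dominated by another pure strategy of the same player, so the elimination stops.
Surviving strategies — Alice: {Opt1}; Bob: {C}.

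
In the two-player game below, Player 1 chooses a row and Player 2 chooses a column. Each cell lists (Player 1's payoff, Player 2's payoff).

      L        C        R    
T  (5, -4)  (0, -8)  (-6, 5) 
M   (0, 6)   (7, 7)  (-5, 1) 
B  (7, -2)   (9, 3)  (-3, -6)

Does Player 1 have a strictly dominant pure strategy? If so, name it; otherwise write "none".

B

B vs T: L: 7>5, C: 9>0, R: -3>-6.
B vs M: L: 7>0, C: 9>7, R: -3>-5.
B strictly beats every other strategy against every opponent action, so it is strictly dominant.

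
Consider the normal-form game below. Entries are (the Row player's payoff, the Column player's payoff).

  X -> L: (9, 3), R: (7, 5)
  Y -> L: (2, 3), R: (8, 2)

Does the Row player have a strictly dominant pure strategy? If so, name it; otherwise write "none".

none

X fails to dominate Y at R (7<8).
Y fails to dominate X at L (2<9).
No single strategy dominates all the others.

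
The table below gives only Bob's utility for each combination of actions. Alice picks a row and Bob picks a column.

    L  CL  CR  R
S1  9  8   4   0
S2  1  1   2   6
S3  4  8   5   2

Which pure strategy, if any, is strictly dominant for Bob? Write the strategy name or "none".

none

L fails to dominate CL at S2 (1=1).
CL fails to dominate L at S1 (8<9).
CR fails to dominate L at S1 (4<9).
R fails to dominate L at S1 (0<9).
No single strategy dominates all the others.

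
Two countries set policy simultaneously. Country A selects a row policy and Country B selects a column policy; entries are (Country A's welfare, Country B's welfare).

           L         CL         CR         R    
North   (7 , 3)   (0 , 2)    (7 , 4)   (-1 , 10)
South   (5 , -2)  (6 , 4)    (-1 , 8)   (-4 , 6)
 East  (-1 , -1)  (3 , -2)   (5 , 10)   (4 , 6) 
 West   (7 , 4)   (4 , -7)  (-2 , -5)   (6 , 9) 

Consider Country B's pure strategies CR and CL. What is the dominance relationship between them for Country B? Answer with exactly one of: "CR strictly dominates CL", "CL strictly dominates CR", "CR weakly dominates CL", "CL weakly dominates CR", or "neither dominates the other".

CR's payoffs vs CL's, by Country A's action — North: 4>2, South: 8>4, East: 10>-2, West: -5>-7.
CR gives a strictly higher payoff against each choice by Country A, so CR strictly dominates CL.

CR strictly dominates CL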